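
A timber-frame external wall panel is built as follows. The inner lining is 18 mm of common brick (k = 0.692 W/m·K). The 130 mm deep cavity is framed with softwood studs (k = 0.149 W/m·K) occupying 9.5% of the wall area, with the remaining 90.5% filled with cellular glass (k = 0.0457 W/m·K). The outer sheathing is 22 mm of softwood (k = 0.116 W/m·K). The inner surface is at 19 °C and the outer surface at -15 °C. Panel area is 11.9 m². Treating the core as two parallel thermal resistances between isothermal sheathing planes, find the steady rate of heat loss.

Sheathing layers in series; stud and cavity paths in parallel between them.
R_inner = 0.018/(0.692×11.9) = 0.002186 K/W
R_stud  = 0.13/(0.149×0.095×11.9) = 0.7718 K/W
R_cav   = 0.13/(0.0457×0.905×11.9) = 0.2641 K/W
1/R_core = 1/R_stud + 1/R_cav → R_core = 0.1968 K/W
R_outer = 0.022/(0.116×11.9) = 0.01594 K/W
R_total = 0.2149 K/W
Q = ΔT/R_total = 34/0.2149

Q ≈ 158 W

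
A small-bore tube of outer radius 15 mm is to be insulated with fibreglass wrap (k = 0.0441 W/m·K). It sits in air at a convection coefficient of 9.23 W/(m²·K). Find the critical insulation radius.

r_cr ≈ 4.78 mm

For a cylinder r_cr = k/h = 0.0441/9.23
r_cr = 4.78 mm; since the bare radius (15 mm) is above r_cr, any added insulation will reduce heat loss.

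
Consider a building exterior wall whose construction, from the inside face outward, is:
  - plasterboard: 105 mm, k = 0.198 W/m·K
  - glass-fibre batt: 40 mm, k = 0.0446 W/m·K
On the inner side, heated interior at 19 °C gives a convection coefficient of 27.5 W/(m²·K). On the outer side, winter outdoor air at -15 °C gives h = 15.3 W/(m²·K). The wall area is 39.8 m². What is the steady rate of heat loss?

Q ≈ 885 W

Series thermal resistances:
R_inner film = 1/(h_i·A) = 1/(27.5×39.8) = 9.137×10^-4 K/W
R_plasterboard = L/(kA) = 0.105/(0.198×39.8) = 0.01332 K/W
R_glass-fibre batt = L/(kA) = 0.04/(0.0446×39.8) = 0.02253 K/W
R_outer film = 1/(h_o·A) = 1/(15.3×39.8) = 0.001642 K/W
R_total = 0.03841 K/W
Q = ΔT / R_total = 34 / 0.03841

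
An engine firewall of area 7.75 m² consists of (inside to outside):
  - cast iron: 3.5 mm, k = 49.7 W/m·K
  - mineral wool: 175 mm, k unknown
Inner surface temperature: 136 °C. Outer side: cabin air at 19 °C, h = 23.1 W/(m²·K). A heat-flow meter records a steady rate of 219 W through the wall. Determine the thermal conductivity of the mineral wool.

k ≈ 0.0427 W/(m·K)

Using the resistance-network approach (series):
R_cast iron = L/(kA) = 0.0035/(49.7×7.75) = 9.087×10^-6 K/W
R_outer film = 1/(h_o·A) = 1/(23.1×7.75) = 0.005586 K/W
Sum of known resistances R_other = 0.005595 K/W
Total R = ΔT/Q = 117/219 = 0.5342 K/W
R_mineral wool = R_total − R_other = 0.5287 K/W
k = L/(R·A) = 0.175/(0.5287×7.75)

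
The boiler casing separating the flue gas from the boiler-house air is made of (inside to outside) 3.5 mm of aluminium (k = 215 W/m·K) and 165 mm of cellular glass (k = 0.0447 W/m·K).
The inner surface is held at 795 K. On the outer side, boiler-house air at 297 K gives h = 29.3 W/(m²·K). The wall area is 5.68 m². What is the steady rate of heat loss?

Series thermal resistances:
R_aluminium = L/(kA) = 0.0035/(215×5.68) = 2.866×10^-6 K/W
R_cellular glass = L/(kA) = 0.165/(0.0447×5.68) = 0.6499 K/W
R_outer film = 1/(h_o·A) = 1/(29.3×5.68) = 0.006009 K/W
R_total = 0.6559 K/W
Q = ΔT / R_total = 498 / 0.6559

Q ≈ 759 W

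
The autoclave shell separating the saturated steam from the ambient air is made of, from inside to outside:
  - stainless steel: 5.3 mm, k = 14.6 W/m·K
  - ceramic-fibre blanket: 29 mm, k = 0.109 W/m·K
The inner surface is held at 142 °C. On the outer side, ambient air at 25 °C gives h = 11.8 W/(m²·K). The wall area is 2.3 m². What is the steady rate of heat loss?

Series thermal resistances:
R_stainless steel = L/(kA) = 0.0053/(14.6×2.3) = 1.578×10^-4 K/W
R_ceramic-fibre blanket = L/(kA) = 0.029/(0.109×2.3) = 0.1157 K/W
R_outer film = 1/(h_o·A) = 1/(11.8×2.3) = 0.03685 K/W
R_total = 0.1527 K/W
Q = ΔT / R_total = 117 / 0.1527

Q ≈ 766 W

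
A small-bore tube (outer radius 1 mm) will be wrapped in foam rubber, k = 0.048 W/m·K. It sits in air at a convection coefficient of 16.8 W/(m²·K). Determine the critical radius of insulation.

For a cylinder r_cr = k/h = 0.048/16.8
r_cr = 2.86 mm; since the bare radius (1 mm) is below r_cr, adding a thin layer of insulation will *increase* heat loss.

r_cr ≈ 2.86 mm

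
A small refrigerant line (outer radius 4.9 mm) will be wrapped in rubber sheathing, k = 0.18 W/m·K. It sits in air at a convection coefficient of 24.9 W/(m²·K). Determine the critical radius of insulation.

For a cylinder r_cr = k/h = 0.18/24.9
r_cr = 7.23 mm; since the bare radius (4.9 mm) is below r_cr, adding a thin layer of insulation will *increase* heat loss.

r_cr ≈ 7.23 mm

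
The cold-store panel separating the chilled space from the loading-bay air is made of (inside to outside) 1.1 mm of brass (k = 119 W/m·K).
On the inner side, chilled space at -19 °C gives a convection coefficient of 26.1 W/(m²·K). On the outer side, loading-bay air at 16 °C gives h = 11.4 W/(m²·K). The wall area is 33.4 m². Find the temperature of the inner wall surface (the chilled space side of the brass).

Series thermal resistances:
R_inner film = 1/(h_i·A) = 1/(26.1×33.4) = 0.001147 K/W
R_brass = L/(kA) = 0.0011/(119×33.4) = 2.768×10^-7 K/W
R_outer film = 1/(h_o·A) = 1/(11.4×33.4) = 0.002626 K/W
R_total = 0.003774 K/W;  Q = ΔT/R_total = 35/0.003774 = 9275 W
T_interface = T_inner + Q·ΣR(inner→interface) = -19 + 9270×0.001147

T ≈ -8.36 °C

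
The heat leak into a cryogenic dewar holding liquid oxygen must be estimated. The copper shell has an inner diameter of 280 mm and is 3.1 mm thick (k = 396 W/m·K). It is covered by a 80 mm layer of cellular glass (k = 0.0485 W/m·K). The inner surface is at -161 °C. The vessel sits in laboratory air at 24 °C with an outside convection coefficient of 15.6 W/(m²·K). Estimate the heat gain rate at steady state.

For a spherical shell R = (1/r₁ − 1/r₂)/(4πk); film R = 1/(h·4πr²). In series:
R_copper shell = (1/0.14 − 1/0.1431)/(4π×396) = 3.109×10^-5 K/W
R_cellular glass = (1/0.1431 − 1/0.2231)/(4π×0.0485) = 4.111 K/W
R_outer film = 1/(h·4πr_o²) = 1/(15.6×4π×0.2231²) = 0.1025 K/W
R_total = 4.214 K/W
Q = ΔT/R_total = 185/4.214

Q ≈ 43.9 W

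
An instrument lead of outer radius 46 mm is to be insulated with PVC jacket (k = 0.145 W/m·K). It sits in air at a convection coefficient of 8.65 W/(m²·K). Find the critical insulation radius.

For a cylinder r_cr = k/h = 0.145/8.65
r_cr = 16.8 mm; since the bare radius (46 mm) is above r_cr, any added insulation will reduce heat loss.

r_cr ≈ 16.8 mm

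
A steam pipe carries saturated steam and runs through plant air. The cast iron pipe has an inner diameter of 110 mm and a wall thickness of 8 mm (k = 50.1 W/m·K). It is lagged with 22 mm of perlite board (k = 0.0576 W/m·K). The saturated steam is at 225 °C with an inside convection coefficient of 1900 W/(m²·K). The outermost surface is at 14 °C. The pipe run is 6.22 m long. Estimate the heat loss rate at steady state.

For a radial system each layer contributes R = ln(r_out/r_in)/(2πkL); films add R = 1/(hA).
R_inner film = 1/(h_i·2πr₁L) = 1/(1900×2π×0.055×6.22) = 2.449×10^-4 K/W
R_cast iron pipe wall = ln(63/55)/(2π×50.1×6.22) = 6.936×10^-5 K/W
R_perlite board = ln(85/63)/(2π×0.0576×6.22) = 0.1331 K/W
R_total = 0.1334 K/W
Q = ΔT/R_total = 211/0.1334

Q ≈ 1580 W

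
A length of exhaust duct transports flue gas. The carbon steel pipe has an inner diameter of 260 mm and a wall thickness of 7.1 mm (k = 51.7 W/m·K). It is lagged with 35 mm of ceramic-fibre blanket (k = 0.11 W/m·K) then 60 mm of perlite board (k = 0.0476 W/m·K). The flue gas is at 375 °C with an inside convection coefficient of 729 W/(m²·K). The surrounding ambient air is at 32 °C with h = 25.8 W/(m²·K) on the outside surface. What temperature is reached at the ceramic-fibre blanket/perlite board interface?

T ≈ 291 °C

Cylindrical conduction, so R = ln(r₂/r₁)/(2πkL) per layer, in series:
R_inner film = 1/(h_i·2πr₁L) = 1/(729×2π×0.13×1) = 0.001679 K/W
R_carbon steel pipe wall = ln(137.1/130)/(2π×51.7×1) = 1.637×10^-4 K/W
R_ceramic-fibre blanket = ln(172.1/137.1)/(2π×0.11×1) = 0.329 K/W
R_perlite board = ln(232.1/172.1)/(2π×0.0476×1) = 1 K/W
R_outer film = 1/(h_o·2πr_oL) = 1/(25.8×2π×0.2321×1) = 0.02658 K/W
R_total = 1.357 K/W
Q = ΔT/R_total = 343/1.357
Q = 253 W/m
T_interface = T_inner − Q·ΣR(inner→interface) = 375 − 253×0.3308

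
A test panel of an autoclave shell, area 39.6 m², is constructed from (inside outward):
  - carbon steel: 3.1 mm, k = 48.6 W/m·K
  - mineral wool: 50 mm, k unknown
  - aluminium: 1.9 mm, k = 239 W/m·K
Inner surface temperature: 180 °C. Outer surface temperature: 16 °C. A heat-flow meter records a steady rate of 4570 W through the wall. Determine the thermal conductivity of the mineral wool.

Treating each layer as a thermal resistance in series:
R_carbon steel = L/(kA) = 0.0031/(48.6×39.6) = 1.611×10^-6 K/W
R_aluminium = L/(kA) = 0.0019/(239×39.6) = 2.008×10^-7 K/W
Sum of known resistances R_other = 1.812×10^-6 K/W
Total R = ΔT/Q = 164/4570 = 0.03589 K/W
R_mineral wool = R_total − R_other = 0.03588 K/W
k = L/(R·A) = 0.05/(0.03588×39.6)

k ≈ 0.0352 W/(m·K)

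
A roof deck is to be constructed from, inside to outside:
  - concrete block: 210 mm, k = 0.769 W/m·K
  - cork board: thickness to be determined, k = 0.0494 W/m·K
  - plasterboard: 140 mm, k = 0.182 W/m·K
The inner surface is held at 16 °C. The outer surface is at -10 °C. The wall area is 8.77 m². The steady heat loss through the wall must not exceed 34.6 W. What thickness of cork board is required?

L ≈ 274 mm

Thermal resistances in series:
R_concrete block = L/(kA) = 0.21/(0.769×8.77) = 0.03114 K/W
R_plasterboard = L/(kA) = 0.14/(0.182×8.77) = 0.08771 K/W
Sum of the known resistances R_other = 0.1188 K/W
Required total resistance R_tot = ΔT/Q_allow = 26/34.6 = 0.7514 K/W
R_cork board = R_tot − R_other = 0.6326 K/W
L = R·k·A = 0.6326×0.0494×8.77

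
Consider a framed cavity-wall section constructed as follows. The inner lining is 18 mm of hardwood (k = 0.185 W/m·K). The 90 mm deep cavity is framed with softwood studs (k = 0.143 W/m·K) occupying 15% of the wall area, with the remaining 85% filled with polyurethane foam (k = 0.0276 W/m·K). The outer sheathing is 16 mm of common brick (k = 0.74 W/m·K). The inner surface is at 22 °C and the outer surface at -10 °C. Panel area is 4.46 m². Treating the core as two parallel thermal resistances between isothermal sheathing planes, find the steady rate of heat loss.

Sheathing layers in series; stud and cavity paths in parallel between them.
R_inner = 0.018/(0.185×4.46) = 0.02182 K/W
R_stud  = 0.09/(0.143×0.15×4.46) = 0.9408 K/W
R_cav   = 0.09/(0.0276×0.85×4.46) = 0.8602 K/W
1/R_core = 1/R_stud + 1/R_cav → R_core = 0.4493 K/W
R_outer = 0.016/(0.74×4.46) = 0.004848 K/W
R_total = 0.476 K/W
Q = ΔT/R_total = 32/0.476

Q ≈ 67.2 W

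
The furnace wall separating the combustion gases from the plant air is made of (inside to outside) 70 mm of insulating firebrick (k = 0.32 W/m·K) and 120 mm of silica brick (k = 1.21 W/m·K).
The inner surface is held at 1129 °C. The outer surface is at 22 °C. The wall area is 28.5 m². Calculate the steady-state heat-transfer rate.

Q ≈ 99200 W

Thermal resistances in series:
R_insulating firebrick = L/(kA) = 0.07/(0.32×28.5) = 0.007675 K/W
R_silica brick = L/(kA) = 0.12/(1.21×28.5) = 0.00348 K/W
R_total = 0.01116 K/W
Q = ΔT / R_total = 1107 / 0.01116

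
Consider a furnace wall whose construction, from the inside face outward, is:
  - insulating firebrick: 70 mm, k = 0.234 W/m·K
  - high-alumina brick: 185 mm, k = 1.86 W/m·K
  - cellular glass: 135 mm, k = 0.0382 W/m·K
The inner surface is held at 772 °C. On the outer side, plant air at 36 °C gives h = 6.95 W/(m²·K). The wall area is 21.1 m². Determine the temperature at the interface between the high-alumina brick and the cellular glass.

Using the resistance-network approach (series):
R_insulating firebrick = L/(kA) = 0.07/(0.234×21.1) = 0.01418 K/W
R_high-alumina brick = L/(kA) = 0.185/(1.86×21.1) = 0.004714 K/W
R_cellular glass = L/(kA) = 0.135/(0.0382×21.1) = 0.1675 K/W
R_outer film = 1/(h_o·A) = 1/(6.95×21.1) = 0.006819 K/W
R_total = 0.1932 K/W;  Q = ΔT/R_total = 736/0.1932 = 3810 W
T_interface = T_inner − Q·ΣR(inner→interface) = 772 − 3810×0.01889

T ≈ 700 °C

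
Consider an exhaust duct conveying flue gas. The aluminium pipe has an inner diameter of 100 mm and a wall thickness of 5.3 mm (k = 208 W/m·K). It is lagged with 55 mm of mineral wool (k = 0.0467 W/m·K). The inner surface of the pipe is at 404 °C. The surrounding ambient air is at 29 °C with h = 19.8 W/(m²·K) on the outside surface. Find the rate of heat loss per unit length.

Radial resistances (cylindrical: R_cond = ln(r_o/r_i)/(2πkL), R_conv = 1/(h·2πrL)):
R_aluminium pipe wall = ln(55.3/50)/(2π×208×1) = 7.709×10^-5 K/W
R_mineral wool = ln(110.3/55.3)/(2π×0.0467×1) = 2.353 K/W
R_outer film = 1/(h_o·2πr_oL) = 1/(19.8×2π×0.1103×1) = 0.07288 K/W
R_total = 2.426 K/W
Q = ΔT/R_total = 375/2.426

q′ ≈ 155 W/m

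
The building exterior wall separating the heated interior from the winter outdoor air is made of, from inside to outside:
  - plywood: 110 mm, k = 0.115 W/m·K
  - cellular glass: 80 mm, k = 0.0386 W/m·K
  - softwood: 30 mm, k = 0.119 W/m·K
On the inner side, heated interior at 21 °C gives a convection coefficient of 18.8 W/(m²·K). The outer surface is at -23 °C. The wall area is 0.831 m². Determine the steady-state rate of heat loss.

Treating each layer as a thermal resistance in series:
R_inner film = 1/(h_i·A) = 1/(18.8×0.831) = 0.06401 K/W
R_plywood = L/(kA) = 0.11/(0.115×0.831) = 1.151 K/W
R_cellular glass = L/(kA) = 0.08/(0.0386×0.831) = 2.494 K/W
R_softwood = L/(kA) = 0.03/(0.119×0.831) = 0.3034 K/W
R_total = 4.012 K/W
Q = ΔT / R_total = 44 / 4.012

Q ≈ 11 W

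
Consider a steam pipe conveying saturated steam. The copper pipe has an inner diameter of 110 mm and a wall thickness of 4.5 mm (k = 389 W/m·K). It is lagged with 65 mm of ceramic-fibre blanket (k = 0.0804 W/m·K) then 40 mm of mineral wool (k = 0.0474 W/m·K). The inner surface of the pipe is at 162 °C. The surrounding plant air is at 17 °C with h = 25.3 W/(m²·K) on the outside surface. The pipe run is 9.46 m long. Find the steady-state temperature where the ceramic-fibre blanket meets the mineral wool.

T ≈ 75 °C

Treating each annulus and film as a series resistance:
R_copper pipe wall = ln(59.5/55)/(2π×389×9.46) = 3.401×10^-6 K/W
R_ceramic-fibre blanket = ln(124.5/59.5)/(2π×0.0804×9.46) = 0.1545 K/W
R_mineral wool = ln(164.5/124.5)/(2π×0.0474×9.46) = 0.09889 K/W
R_outer film = 1/(h_o·2πr_oL) = 1/(25.3×2π×0.1645×9.46) = 0.004042 K/W
R_total = 0.2574 K/W
Q = ΔT/R_total = 145/0.2574
Q = 563 W
T_interface = T_inner − Q·ΣR(inner→interface) = 162 − 563×0.1545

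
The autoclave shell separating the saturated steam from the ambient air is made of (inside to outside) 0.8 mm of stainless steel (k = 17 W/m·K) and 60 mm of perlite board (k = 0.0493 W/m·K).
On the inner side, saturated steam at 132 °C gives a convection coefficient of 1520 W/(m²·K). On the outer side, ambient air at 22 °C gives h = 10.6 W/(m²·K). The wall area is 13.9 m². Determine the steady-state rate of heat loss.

Q ≈ 1170 W

Using the resistance-network approach (series):
R_inner film = 1/(h_i·A) = 1/(1520×13.9) = 4.733×10^-5 K/W
R_stainless steel = L/(kA) = 0.0008/(17×13.9) = 3.386×10^-6 K/W
R_perlite board = L/(kA) = 0.06/(0.0493×13.9) = 0.08756 K/W
R_outer film = 1/(h_o·A) = 1/(10.6×13.9) = 0.006787 K/W
R_total = 0.09439 K/W
Q = ΔT / R_total = 110 / 0.09439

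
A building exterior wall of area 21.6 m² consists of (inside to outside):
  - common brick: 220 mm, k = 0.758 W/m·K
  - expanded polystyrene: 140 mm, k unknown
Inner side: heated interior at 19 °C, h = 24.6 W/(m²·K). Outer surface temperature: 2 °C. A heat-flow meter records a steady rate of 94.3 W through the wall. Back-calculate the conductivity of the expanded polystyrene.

Series thermal resistances:
R_inner film = 1/(h_i·A) = 1/(24.6×21.6) = 0.001882 K/W
R_common brick = L/(kA) = 0.22/(0.758×21.6) = 0.01344 K/W
Sum of known resistances R_other = 0.01532 K/W
Total R = ΔT/Q = 17/94.3 = 0.1803 K/W
R_expanded polystyrene = R_total − R_other = 0.165 K/W
k = L/(R·A) = 0.14/(0.165×21.6)

k ≈ 0.0393 W/(m·K)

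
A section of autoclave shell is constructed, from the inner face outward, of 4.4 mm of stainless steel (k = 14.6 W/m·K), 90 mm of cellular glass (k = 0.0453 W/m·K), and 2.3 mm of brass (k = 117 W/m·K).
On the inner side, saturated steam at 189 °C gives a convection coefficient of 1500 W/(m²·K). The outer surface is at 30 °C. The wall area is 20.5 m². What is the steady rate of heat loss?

Q ≈ 1640 W

Using the resistance-network approach (series):
R_inner film = 1/(h_i·A) = 1/(1500×20.5) = 3.252×10^-5 K/W
R_stainless steel = L/(kA) = 0.0044/(14.6×20.5) = 1.47×10^-5 K/W
R_cellular glass = L/(kA) = 0.09/(0.0453×20.5) = 0.09691 K/W
R_brass = L/(kA) = 0.0023/(117×20.5) = 9.589×10^-7 K/W
R_total = 0.09696 K/W
Q = ΔT / R_total = 159 / 0.09696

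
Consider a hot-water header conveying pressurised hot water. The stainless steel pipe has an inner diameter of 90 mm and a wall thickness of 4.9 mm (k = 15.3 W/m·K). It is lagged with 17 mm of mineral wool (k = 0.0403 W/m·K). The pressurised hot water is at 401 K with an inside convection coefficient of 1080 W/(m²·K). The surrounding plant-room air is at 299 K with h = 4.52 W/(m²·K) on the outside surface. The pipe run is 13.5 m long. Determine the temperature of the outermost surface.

T ≈ 331 K

Treating each annulus and film as a series resistance:
R_inner film = 1/(h_i·2πr₁L) = 1/(1080×2π×0.045×13.5) = 2.426×10^-4 K/W
R_stainless steel pipe wall = ln(49.9/45)/(2π×15.3×13.5) = 7.964×10^-5 K/W
R_mineral wool = ln(66.9/49.9)/(2π×0.0403×13.5) = 0.08577 K/W
R_outer film = 1/(h_o·2πr_oL) = 1/(4.52×2π×0.0669×13.5) = 0.03899 K/W
R_total = 0.1251 K/W
Q = ΔT/R_total = 102/0.1251
Q = 816 W
T_interface = T_inner − Q·ΣR(inner→interface) = 401 − 816×0.08609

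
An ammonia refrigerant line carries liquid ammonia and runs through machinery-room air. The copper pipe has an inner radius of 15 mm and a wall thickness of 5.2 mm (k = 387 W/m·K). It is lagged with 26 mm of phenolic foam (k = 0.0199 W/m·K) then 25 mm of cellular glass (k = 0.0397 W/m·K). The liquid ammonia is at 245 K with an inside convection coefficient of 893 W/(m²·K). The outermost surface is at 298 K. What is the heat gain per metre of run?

q′ ≈ 6.34 W/m

Cylindrical conduction, so R = ln(r₂/r₁)/(2πkL) per layer, in series:
R_inner film = 1/(h_i·2πr₁L) = 1/(893×2π×0.015×1) = 0.01188 K/W
R_copper pipe wall = ln(20.2/15)/(2π×387×1) = 1.224×10^-4 K/W
R_phenolic foam = ln(46.2/20.2)/(2π×0.0199×1) = 6.617 K/W
R_cellular glass = ln(71.2/46.2)/(2π×0.0397×1) = 1.734 K/W
R_total = 8.362 K/W
Q = ΔT/R_total = 53/8.362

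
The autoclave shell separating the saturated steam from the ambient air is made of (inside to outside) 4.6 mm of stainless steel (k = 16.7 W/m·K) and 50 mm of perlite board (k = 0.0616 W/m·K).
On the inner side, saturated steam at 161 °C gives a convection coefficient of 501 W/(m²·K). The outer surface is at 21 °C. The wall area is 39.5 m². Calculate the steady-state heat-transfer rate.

Thermal resistances in series:
R_inner film = 1/(h_i·A) = 1/(501×39.5) = 5.053×10^-5 K/W
R_stainless steel = L/(kA) = 0.0046/(16.7×39.5) = 6.973×10^-6 K/W
R_perlite board = L/(kA) = 0.05/(0.0616×39.5) = 0.02055 K/W
R_total = 0.02061 K/W
Q = ΔT / R_total = 140 / 0.02061

Q ≈ 6790 W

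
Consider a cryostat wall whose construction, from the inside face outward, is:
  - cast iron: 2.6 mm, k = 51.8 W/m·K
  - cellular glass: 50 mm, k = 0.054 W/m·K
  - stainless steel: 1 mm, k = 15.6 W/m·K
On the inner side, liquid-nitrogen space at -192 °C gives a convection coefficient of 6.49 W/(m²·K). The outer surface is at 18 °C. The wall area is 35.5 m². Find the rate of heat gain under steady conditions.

Treating each layer as a thermal resistance in series:
R_inner film = 1/(h_i·A) = 1/(6.49×35.5) = 0.00434 K/W
R_cast iron = L/(kA) = 0.0026/(51.8×35.5) = 1.414×10^-6 K/W
R_cellular glass = L/(kA) = 0.05/(0.054×35.5) = 0.02608 K/W
R_stainless steel = L/(kA) = 0.001/(15.6×35.5) = 1.806×10^-6 K/W
R_total = 0.03043 K/W
Q = ΔT / R_total = 210 / 0.03043

Q ≈ 6900 W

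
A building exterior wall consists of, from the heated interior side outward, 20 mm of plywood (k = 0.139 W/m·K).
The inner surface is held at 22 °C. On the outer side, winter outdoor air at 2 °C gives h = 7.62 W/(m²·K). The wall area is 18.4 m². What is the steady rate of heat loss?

Series thermal resistances:
R_plywood = L/(kA) = 0.02/(0.139×18.4) = 0.00782 K/W
R_outer film = 1/(h_o·A) = 1/(7.62×18.4) = 0.007132 K/W
R_total = 0.01495 K/W
Q = ΔT / R_total = 20 / 0.01495

Q ≈ 1340 W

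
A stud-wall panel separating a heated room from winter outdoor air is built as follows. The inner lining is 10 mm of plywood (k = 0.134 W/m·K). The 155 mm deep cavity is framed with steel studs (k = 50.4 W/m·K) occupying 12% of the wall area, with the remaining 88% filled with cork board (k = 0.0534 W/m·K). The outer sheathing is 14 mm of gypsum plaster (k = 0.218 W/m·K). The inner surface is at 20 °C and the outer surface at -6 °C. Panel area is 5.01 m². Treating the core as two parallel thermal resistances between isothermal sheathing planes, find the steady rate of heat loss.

Sheathing layers in series; stud and cavity paths in parallel between them.
R_inner = 0.01/(0.134×5.01) = 0.0149 K/W
R_stud  = 0.155/(50.4×0.12×5.01) = 0.005115 K/W
R_cav   = 0.155/(0.0534×0.88×5.01) = 0.6584 K/W
1/R_core = 1/R_stud + 1/R_cav → R_core = 0.005076 K/W
R_outer = 0.014/(0.218×5.01) = 0.01282 K/W
R_total = 0.03279 K/W
Q = ΔT/R_total = 26/0.03279

Q ≈ 793 W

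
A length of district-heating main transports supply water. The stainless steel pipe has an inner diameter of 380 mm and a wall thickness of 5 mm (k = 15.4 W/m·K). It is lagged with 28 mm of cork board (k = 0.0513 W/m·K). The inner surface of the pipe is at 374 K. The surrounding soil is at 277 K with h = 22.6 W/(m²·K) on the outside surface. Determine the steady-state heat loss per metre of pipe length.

For a radial system each layer contributes R = ln(r_out/r_in)/(2πkL); films add R = 1/(hA).
R_stainless steel pipe wall = ln(195/190)/(2π×15.4×1) = 2.684×10^-4 K/W
R_cork board = ln(223/195)/(2π×0.0513×1) = 0.4163 K/W
R_outer film = 1/(h_o·2πr_oL) = 1/(22.6×2π×0.223×1) = 0.03158 K/W
R_total = 0.4481 K/W
Q = ΔT/R_total = 97/0.4481

q′ ≈ 216 W/m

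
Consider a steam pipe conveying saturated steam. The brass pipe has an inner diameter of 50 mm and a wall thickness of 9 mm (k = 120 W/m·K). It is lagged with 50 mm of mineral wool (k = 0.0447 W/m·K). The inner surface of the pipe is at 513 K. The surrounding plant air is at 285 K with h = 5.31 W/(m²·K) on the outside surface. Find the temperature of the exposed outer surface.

T ≈ 308 K

Radial resistances (cylindrical: R_cond = ln(r_o/r_i)/(2πkL), R_conv = 1/(h·2πrL)):
R_brass pipe wall = ln(34/25)/(2π×120×1) = 4.078×10^-4 K/W
R_mineral wool = ln(84/34)/(2π×0.0447×1) = 3.22 K/W
R_outer film = 1/(h_o·2πr_oL) = 1/(5.31×2π×0.084×1) = 0.3568 K/W
R_total = 3.578 K/W
Q = ΔT/R_total = 228/3.578
Q = 63.7 W/m
T_interface = T_inner − Q·ΣR(inner→interface) = 513 − 63.7×3.221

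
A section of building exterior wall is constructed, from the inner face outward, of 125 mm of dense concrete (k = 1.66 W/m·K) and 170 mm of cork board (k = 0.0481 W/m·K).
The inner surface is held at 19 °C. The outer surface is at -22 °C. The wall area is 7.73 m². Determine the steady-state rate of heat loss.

Q ≈ 87.8 W

Model the wall as resistances in series:
R_dense concrete = L/(kA) = 0.125/(1.66×7.73) = 0.009741 K/W
R_cork board = L/(kA) = 0.17/(0.0481×7.73) = 0.4572 K/W
R_total = 0.467 K/W
Q = ΔT / R_total = 41 / 0.467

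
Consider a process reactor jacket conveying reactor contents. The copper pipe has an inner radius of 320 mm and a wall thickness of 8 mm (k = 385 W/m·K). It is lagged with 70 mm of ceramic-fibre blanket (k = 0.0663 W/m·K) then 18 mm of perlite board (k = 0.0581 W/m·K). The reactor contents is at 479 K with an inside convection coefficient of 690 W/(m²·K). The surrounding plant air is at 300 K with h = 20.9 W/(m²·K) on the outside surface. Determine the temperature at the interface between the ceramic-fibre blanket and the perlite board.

T ≈ 341 K

Cylindrical conduction, so R = ln(r₂/r₁)/(2πkL) per layer, in series:
R_inner film = 1/(h_i·2πr₁L) = 1/(690×2π×0.32×1) = 7.208×10^-4 K/W
R_copper pipe wall = ln(328/320)/(2π×385×1) = 1.021×10^-5 K/W
R_ceramic-fibre blanket = ln(398/328)/(2π×0.0663×1) = 0.4644 K/W
R_perlite board = ln(416/398)/(2π×0.0581×1) = 0.1212 K/W
R_outer film = 1/(h_o·2πr_oL) = 1/(20.9×2π×0.416×1) = 0.01831 K/W
R_total = 0.6046 K/W
Q = ΔT/R_total = 179/0.6046
Q = 296 W/m
T_interface = T_inner − Q·ΣR(inner→interface) = 479 − 296×0.4651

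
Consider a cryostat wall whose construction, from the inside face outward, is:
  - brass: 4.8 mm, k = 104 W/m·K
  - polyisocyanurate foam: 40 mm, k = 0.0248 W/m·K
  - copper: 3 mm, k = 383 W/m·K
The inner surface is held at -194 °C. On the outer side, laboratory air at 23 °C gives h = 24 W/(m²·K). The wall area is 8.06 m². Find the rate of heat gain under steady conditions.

Thermal resistances in series:
R_brass = L/(kA) = 0.0048/(104×8.06) = 5.726×10^-6 K/W
R_polyisocyanurate foam = L/(kA) = 0.04/(0.0248×8.06) = 0.2001 K/W
R_copper = L/(kA) = 0.003/(383×8.06) = 9.718×10^-7 K/W
R_outer film = 1/(h_o·A) = 1/(24×8.06) = 0.00517 K/W
R_total = 0.2053 K/W
Q = ΔT / R_total = 217 / 0.2053

Q ≈ 1060 W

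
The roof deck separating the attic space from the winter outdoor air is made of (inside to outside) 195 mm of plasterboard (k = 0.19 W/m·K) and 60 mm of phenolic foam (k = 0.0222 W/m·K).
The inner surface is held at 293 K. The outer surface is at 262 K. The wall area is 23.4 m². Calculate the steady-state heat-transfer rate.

Q ≈ 195 W

Treating each layer as a thermal resistance in series:
R_plasterboard = L/(kA) = 0.195/(0.19×23.4) = 0.04386 K/W
R_phenolic foam = L/(kA) = 0.06/(0.0222×23.4) = 0.1155 K/W
R_total = 0.1594 K/W
Q = ΔT / R_total = 31 / 0.1594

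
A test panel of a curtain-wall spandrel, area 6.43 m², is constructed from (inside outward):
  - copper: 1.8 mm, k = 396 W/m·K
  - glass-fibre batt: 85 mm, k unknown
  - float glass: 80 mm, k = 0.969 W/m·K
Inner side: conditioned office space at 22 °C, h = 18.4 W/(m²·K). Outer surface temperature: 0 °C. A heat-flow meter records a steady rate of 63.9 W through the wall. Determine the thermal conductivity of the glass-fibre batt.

Thermal resistances in series:
R_inner film = 1/(h_i·A) = 1/(18.4×6.43) = 0.008452 K/W
R_copper = L/(kA) = 0.0018/(396×6.43) = 7.069×10^-7 K/W
R_float glass = L/(kA) = 0.08/(0.969×6.43) = 0.01284 K/W
Sum of known resistances R_other = 0.02129 K/W
Total R = ΔT/Q = 22/63.9 = 0.3443 K/W
R_glass-fibre batt = R_total − R_other = 0.323 K/W
k = L/(R·A) = 0.085/(0.323×6.43)

k ≈ 0.0409 W/(m·K)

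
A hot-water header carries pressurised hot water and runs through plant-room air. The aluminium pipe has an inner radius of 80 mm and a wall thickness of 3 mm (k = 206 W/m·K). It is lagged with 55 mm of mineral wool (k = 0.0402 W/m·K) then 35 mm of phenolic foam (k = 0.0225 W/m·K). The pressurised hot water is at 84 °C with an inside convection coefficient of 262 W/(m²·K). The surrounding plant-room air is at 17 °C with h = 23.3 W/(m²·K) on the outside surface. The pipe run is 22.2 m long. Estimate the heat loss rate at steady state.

For a radial system each layer contributes R = ln(r_out/r_in)/(2πkL); films add R = 1/(hA).
R_inner film = 1/(h_i·2πr₁L) = 1/(262×2π×0.08×22.2) = 3.42×10^-4 K/W
R_aluminium pipe wall = ln(83/80)/(2π×206×22.2) = 1.281×10^-6 K/W
R_mineral wool = ln(138/83)/(2π×0.0402×22.2) = 0.09067 K/W
R_phenolic foam = ln(173/138)/(2π×0.0225×22.2) = 0.07202 K/W
R_outer film = 1/(h_o·2πr_oL) = 1/(23.3×2π×0.173×22.2) = 0.001779 K/W
R_total = 0.1648 K/W
Q = ΔT/R_total = 67/0.1648

Q ≈ 407 W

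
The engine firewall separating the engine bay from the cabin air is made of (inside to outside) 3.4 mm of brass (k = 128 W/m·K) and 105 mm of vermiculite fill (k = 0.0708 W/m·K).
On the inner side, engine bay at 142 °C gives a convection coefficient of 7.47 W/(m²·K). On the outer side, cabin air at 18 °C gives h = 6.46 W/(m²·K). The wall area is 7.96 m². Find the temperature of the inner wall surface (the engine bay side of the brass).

Using the resistance-network approach (series):
R_inner film = 1/(h_i·A) = 1/(7.47×7.96) = 0.01682 K/W
R_brass = L/(kA) = 0.0034/(128×7.96) = 3.337×10^-6 K/W
R_vermiculite fill = L/(kA) = 0.105/(0.0708×7.96) = 0.1863 K/W
R_outer film = 1/(h_o·A) = 1/(6.46×7.96) = 0.01945 K/W
R_total = 0.2226 K/W;  Q = ΔT/R_total = 124/0.2226 = 557.1 W
T_interface = T_inner − Q·ΣR(inner→interface) = 142 − 557×0.01682

T ≈ 133 °C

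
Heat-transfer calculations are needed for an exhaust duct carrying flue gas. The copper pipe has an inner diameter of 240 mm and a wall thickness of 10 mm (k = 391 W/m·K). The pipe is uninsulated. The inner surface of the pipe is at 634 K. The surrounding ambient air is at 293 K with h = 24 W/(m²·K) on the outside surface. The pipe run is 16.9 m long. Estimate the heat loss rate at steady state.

Q ≈ 113000 W

Treating each annulus and film as a series resistance:
R_copper pipe wall = ln(130/120)/(2π×391×16.9) = 1.928×10^-6 K/W
R_outer film = 1/(h_o·2πr_oL) = 1/(24×2π×0.13×16.9) = 0.003018 K/W
R_total = 0.00302 K/W
Q = ΔT/R_total = 341/0.00302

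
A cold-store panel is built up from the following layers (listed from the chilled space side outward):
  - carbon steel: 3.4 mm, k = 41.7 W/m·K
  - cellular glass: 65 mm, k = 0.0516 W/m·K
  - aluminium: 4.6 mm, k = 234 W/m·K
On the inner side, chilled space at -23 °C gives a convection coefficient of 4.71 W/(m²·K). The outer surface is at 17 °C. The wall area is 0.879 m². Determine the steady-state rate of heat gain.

Q ≈ 23.9 W

Series thermal resistances:
R_inner film = 1/(h_i·A) = 1/(4.71×0.879) = 0.2415 K/W
R_carbon steel = L/(kA) = 0.0034/(41.7×0.879) = 9.276×10^-5 K/W
R_cellular glass = L/(kA) = 0.065/(0.0516×0.879) = 1.433 K/W
R_aluminium = L/(kA) = 0.0046/(234×0.879) = 2.236×10^-5 K/W
R_total = 1.675 K/W
Q = ΔT / R_total = 40 / 1.675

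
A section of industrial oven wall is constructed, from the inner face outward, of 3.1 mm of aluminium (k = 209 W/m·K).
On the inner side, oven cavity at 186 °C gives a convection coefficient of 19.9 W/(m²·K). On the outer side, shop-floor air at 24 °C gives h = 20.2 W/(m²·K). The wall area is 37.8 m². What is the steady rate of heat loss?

Model the wall as resistances in series:
R_inner film = 1/(h_i·A) = 1/(19.9×37.8) = 0.001329 K/W
R_aluminium = L/(kA) = 0.0031/(209×37.8) = 3.924×10^-7 K/W
R_outer film = 1/(h_o·A) = 1/(20.2×37.8) = 0.00131 K/W
R_total = 0.002639 K/W
Q = ΔT / R_total = 162 / 0.002639

Q ≈ 61400 W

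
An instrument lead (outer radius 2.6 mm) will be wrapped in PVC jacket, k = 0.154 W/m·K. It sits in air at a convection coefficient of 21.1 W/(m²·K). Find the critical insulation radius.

r_cr ≈ 7.3 mm

For a cylinder r_cr = k/h = 0.154/21.1
r_cr = 7.3 mm; since the bare radius (2.6 mm) is below r_cr, adding a thin layer of insulation will *increase* heat loss.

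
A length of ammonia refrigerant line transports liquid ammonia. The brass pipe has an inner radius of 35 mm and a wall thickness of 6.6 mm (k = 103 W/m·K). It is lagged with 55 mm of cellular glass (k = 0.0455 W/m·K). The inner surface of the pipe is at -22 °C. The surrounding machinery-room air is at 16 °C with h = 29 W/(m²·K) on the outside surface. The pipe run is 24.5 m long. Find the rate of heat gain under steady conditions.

Radial resistances (cylindrical: R_cond = ln(r_o/r_i)/(2πkL), R_conv = 1/(h·2πrL)):
R_brass pipe wall = ln(41.6/35)/(2π×103×24.5) = 1.09×10^-5 K/W
R_cellular glass = ln(96.6/41.6)/(2π×0.0455×24.5) = 0.1203 K/W
R_outer film = 1/(h_o·2πr_oL) = 1/(29×2π×0.0966×24.5) = 0.002319 K/W
R_total = 0.1226 K/W
Q = ΔT/R_total = 38/0.1226

Q ≈ 310 W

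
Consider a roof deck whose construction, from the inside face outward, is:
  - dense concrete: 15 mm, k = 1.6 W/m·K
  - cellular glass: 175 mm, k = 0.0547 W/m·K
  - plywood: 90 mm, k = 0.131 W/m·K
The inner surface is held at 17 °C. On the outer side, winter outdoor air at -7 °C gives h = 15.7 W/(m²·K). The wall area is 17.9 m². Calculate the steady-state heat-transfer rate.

Q ≈ 109 W

Treating each layer as a thermal resistance in series:
R_dense concrete = L/(kA) = 0.015/(1.6×17.9) = 5.237×10^-4 K/W
R_cellular glass = L/(kA) = 0.175/(0.0547×17.9) = 0.1787 K/W
R_plywood = L/(kA) = 0.09/(0.131×17.9) = 0.03838 K/W
R_outer film = 1/(h_o·A) = 1/(15.7×17.9) = 0.003558 K/W
R_total = 0.2212 K/W
Q = ΔT / R_total = 24 / 0.2212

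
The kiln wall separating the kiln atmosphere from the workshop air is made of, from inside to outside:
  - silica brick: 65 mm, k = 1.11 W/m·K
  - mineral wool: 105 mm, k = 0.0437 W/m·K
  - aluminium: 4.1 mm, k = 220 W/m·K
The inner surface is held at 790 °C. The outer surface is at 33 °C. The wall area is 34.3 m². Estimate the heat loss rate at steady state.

Q ≈ 10500 W

Model the wall as resistances in series:
R_silica brick = L/(kA) = 0.065/(1.11×34.3) = 0.001707 K/W
R_mineral wool = L/(kA) = 0.105/(0.0437×34.3) = 0.07005 K/W
R_aluminium = L/(kA) = 0.0041/(220×34.3) = 5.433×10^-7 K/W
R_total = 0.07176 K/W
Q = ΔT / R_total = 757 / 0.07176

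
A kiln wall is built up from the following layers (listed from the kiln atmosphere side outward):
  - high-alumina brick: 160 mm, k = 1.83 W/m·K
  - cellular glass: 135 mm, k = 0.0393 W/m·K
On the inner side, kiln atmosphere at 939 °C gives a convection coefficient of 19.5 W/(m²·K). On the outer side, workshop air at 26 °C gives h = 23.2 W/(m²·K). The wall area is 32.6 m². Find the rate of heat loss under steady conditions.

Treating each layer as a thermal resistance in series:
R_inner film = 1/(h_i·A) = 1/(19.5×32.6) = 0.001573 K/W
R_high-alumina brick = L/(kA) = 0.16/(1.83×32.6) = 0.002682 K/W
R_cellular glass = L/(kA) = 0.135/(0.0393×32.6) = 0.1054 K/W
R_outer film = 1/(h_o·A) = 1/(23.2×32.6) = 0.001322 K/W
R_total = 0.1109 K/W
Q = ΔT / R_total = 913 / 0.1109

Q ≈ 8230 W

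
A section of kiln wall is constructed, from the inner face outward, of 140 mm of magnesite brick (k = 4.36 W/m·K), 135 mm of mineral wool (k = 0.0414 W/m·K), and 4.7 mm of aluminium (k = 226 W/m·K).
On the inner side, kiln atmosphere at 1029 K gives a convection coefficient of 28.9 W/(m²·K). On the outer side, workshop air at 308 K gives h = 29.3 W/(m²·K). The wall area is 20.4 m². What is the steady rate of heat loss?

Using the resistance-network approach (series):
R_inner film = 1/(h_i·A) = 1/(28.9×20.4) = 0.001696 K/W
R_magnesite brick = L/(kA) = 0.14/(4.36×20.4) = 0.001574 K/W
R_mineral wool = L/(kA) = 0.135/(0.0414×20.4) = 0.1598 K/W
R_aluminium = L/(kA) = 0.0047/(226×20.4) = 1.019×10^-6 K/W
R_outer film = 1/(h_o·A) = 1/(29.3×20.4) = 0.001673 K/W
R_total = 0.1648 K/W
Q = ΔT / R_total = 721 / 0.1648

Q ≈ 4380 W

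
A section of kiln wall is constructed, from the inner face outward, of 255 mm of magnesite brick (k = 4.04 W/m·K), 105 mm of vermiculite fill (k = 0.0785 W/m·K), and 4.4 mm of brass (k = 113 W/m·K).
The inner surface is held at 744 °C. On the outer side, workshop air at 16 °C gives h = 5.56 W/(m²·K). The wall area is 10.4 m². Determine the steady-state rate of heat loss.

Using the resistance-network approach (series):
R_magnesite brick = L/(kA) = 0.255/(4.04×10.4) = 0.006069 K/W
R_vermiculite fill = L/(kA) = 0.105/(0.0785×10.4) = 0.1286 K/W
R_brass = L/(kA) = 0.0044/(113×10.4) = 3.744×10^-6 K/W
R_outer film = 1/(h_o·A) = 1/(5.56×10.4) = 0.01729 K/W
R_total = 0.152 K/W
Q = ΔT / R_total = 728 / 0.152

Q ≈ 4790 W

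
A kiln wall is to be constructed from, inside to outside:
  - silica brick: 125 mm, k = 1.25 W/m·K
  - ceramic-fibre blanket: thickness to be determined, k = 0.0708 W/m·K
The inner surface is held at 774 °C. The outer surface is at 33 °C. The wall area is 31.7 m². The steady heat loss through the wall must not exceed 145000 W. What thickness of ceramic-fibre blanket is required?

Series thermal resistances:
R_silica brick = L/(kA) = 0.125/(1.25×31.7) = 0.003155 K/W
Sum of the known resistances R_other = 0.003155 K/W
Required total resistance R_tot = ΔT/Q_allow = 741/145000 = 0.00511 K/W
R_ceramic-fibre blanket = R_tot − R_other = 0.001956 K/W
L = R·k·A = 0.001956×0.0708×31.7

L ≈ 4.39 mm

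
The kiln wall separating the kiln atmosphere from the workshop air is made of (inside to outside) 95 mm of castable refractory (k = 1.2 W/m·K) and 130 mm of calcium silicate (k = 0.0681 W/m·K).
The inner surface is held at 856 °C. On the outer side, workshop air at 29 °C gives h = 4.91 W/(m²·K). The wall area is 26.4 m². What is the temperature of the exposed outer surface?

T ≈ 106 °C

Model the wall as resistances in series:
R_castable refractory = L/(kA) = 0.095/(1.2×26.4) = 0.002999 K/W
R_calcium silicate = L/(kA) = 0.13/(0.0681×26.4) = 0.07231 K/W
R_outer film = 1/(h_o·A) = 1/(4.91×26.4) = 0.007715 K/W
R_total = 0.08302 K/W;  Q = ΔT/R_total = 827/0.08302 = 9961 W
T_interface = T_inner − Q·ΣR(inner→interface) = 856 − 9960×0.07531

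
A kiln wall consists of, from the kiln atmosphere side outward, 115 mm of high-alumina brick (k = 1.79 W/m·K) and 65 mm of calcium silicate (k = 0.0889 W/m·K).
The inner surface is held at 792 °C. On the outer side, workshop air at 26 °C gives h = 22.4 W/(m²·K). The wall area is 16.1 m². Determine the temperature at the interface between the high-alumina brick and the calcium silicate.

T ≈ 733 °C

Model the wall as resistances in series:
R_high-alumina brick = L/(kA) = 0.115/(1.79×16.1) = 0.00399 K/W
R_calcium silicate = L/(kA) = 0.065/(0.0889×16.1) = 0.04541 K/W
R_outer film = 1/(h_o·A) = 1/(22.4×16.1) = 0.002773 K/W
R_total = 0.05218 K/W;  Q = ΔT/R_total = 766/0.05218 = 14680 W
T_interface = T_inner − Q·ΣR(inner→interface) = 792 − 14700×0.00399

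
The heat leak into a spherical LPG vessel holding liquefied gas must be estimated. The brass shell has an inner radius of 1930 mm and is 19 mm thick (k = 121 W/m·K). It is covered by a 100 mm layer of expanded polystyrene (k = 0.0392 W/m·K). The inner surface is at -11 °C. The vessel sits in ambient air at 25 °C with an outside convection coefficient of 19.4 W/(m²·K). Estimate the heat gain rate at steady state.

Q ≈ 695 W

Each spherical layer contributes R = (1/r_i − 1/r_o)/(4πk):
R_brass shell = (1/1.93 − 1/1.949)/(4π×121) = 3.322×10^-6 K/W
R_expanded polystyrene = (1/1.949 − 1/2.049)/(4π×0.0392) = 0.05083 K/W
R_outer film = 1/(h·4πr_o²) = 1/(19.4×4π×2.049²) = 9.77×10^-4 K/W
R_total = 0.05181 K/W
Q = ΔT/R_total = 36/0.05181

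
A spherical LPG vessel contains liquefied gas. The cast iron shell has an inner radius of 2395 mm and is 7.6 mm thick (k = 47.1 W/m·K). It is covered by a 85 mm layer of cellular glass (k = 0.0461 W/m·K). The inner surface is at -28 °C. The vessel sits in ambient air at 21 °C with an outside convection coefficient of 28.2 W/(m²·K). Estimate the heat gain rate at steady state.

For a spherical shell R = (1/r₁ − 1/r₂)/(4πk); film R = 1/(h·4πr²). In series:
R_cast iron shell = (1/2.395 − 1/2.4026)/(4π×47.1) = 2.231×10^-6 K/W
R_cellular glass = (1/2.4026 − 1/2.4876)/(4π×0.0461) = 0.02455 K/W
R_outer film = 1/(h·4πr_o²) = 1/(28.2×4π×2.4876²) = 4.56×10^-4 K/W
R_total = 0.02501 K/W
Q = ΔT/R_total = 49/0.02501

Q ≈ 1960 W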